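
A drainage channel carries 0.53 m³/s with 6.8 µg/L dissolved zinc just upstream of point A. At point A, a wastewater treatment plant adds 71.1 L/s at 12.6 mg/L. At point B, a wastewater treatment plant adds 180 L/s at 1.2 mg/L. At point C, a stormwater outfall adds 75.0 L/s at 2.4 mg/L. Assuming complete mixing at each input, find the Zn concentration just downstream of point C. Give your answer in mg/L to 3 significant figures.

1.51 mg/L

6.8 µg/L = 0.0068 mg/L.
71.1 L/s = 0.0711 m³/s.
After input A: C = (0.53·0.0068 + 0.0711·12.6) / 0.6011 = 1.496 mg/L.
180 L/s = 0.18 m³/s.
After input B: C = (0.6011·1.496 + 0.18·1.2) / 0.7811 = 1.428 mg/L.
75.0 L/s = 0.075 m³/s.
After input C: C = (0.7811·1.428 + 0.075·2.4) / 0.8561 = 1.513 mg/L.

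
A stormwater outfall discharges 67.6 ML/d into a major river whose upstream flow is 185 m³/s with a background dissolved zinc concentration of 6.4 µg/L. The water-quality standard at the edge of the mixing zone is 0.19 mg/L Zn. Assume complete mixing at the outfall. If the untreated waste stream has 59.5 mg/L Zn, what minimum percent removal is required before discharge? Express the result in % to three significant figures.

26.7 %

67.6 ML/d = 0.7824 m³/s.
6.4 µg/L = 0.0064 mg/L.
Mass balance: 0.19·185.8 = 0.7824·Cₑ + 185·0.0064.
Cₑ = (35.3 − 1.184) / 0.7824 = 43.6 mg/L.
Required removal = 1 − 43.6/59.5 = 26.72 %.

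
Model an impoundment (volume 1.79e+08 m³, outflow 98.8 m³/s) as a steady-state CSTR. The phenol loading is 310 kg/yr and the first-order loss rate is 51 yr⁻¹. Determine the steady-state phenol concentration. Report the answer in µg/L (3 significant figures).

Outflow Q = 98.8 m³/s × 3.156e+07 s/yr = 3.118e+09 m³/yr.
Steady-state CSTR mass balance: W = Q·C + k·V·C, so C = W/(Q + kV).
Q + kV = 3.118e+09 + 51·1.79e+08 = 1.225e+10 m³/yr.
C = 310/1.225e+10 = 2.531e-08 kg/m³ = 2.531e-05 mg/L = 0.02531 µg/L.

0.0253 µg/L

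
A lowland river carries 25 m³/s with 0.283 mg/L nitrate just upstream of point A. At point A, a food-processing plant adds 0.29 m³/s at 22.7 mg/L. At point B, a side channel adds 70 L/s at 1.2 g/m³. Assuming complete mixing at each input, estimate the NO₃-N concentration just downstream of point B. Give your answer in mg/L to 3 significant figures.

After input A: C = (25·0.283 + 0.29·22.7) / 25.29 = 0.5401 mg/L.
70 L/s = 0.07 m³/s.
After input B: C = (25.29·0.5401 + 0.07·1.2) / 25.36 = 0.5419 mg/L.

0.542 mg/L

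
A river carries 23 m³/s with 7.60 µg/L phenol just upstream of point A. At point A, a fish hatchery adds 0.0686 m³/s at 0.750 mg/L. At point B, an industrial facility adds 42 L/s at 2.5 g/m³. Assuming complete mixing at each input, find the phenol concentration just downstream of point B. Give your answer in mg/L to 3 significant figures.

7.60 µg/L = 0.0076 mg/L.
After input A: C = (23·0.0076 + 0.0686·0.75) / 23.07 = 0.009808 mg/L.
42 L/s = 0.042 m³/s.
After input B: C = (23.07·0.009808 + 0.042·2.5) / 23.11 = 0.01433 mg/L.

0.0143 mg/L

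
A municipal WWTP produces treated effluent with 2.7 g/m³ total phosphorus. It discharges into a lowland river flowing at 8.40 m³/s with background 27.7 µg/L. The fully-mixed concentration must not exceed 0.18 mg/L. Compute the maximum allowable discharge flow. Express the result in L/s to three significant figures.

27.7 µg/L = 0.0277 mg/L.
Mass balance at complete mixing: C_std·(Q_w + Q_r) = Q_w·C_e + Q_r·C_b.
Rearranging, Q_w = Q_r·(C_std − C_b)/(C_e − C_std) = 8.40·(0.18 − 0.0277) / (2.7 − 0.18) = 0.5077 m³/s.
= 507.7 L/s.

508 L/s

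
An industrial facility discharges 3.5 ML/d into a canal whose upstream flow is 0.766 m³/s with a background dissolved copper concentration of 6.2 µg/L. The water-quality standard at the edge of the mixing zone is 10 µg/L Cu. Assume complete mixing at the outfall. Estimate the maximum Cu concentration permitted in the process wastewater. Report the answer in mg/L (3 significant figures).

3.5 ML/d = 0.04051 m³/s.
6.2 µg/L = 0.0062 mg/L.
10 µg/L = 0.01 mg/L.
Mass balance: 0.01·0.8065 = 0.04051·Cₑ + 0.766·0.0062.
Cₑ = (0.008065 − 0.004749) / 0.04051 = 0.08186 mg/L.

0.0819 mg/L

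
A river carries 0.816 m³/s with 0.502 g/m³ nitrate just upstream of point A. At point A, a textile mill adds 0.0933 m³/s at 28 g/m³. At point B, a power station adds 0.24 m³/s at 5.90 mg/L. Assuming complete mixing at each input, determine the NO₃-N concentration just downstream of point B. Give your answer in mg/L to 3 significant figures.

After input A: C = (0.816·0.502 + 0.0933·28) / 0.9093 = 3.323 mg/L.
After input B: C = (0.9093·3.323 + 0.24·5.9) / 1.149 = 3.862 mg/L.

3.86 mg/L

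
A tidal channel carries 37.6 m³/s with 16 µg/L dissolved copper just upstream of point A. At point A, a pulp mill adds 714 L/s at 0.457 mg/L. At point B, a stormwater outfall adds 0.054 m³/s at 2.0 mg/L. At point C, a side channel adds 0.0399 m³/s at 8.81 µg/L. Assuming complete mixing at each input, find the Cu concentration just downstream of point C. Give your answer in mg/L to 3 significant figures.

0.0270 mg/L

16 µg/L = 0.016 mg/L.
714 L/s = 0.714 m³/s.
After input A: C = (37.6·0.016 + 0.714·0.457) / 38.31 = 0.02422 mg/L.
After input B: C = (38.31·0.02422 + 0.054·2) / 38.37 = 0.027 mg/L.
8.81 µg/L = 0.00881 mg/L.
After input C: C = (38.37·0.027 + 0.0399·0.00881) / 38.41 = 0.02698 mg/L.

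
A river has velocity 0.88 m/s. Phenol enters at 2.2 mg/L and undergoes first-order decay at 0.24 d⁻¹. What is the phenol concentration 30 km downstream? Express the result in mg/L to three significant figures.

Travel time t = 30 km / 0.88 m/s = 3e+04/0.88 = 3.409e+04 s = 0.3946 d.
First-order decay: C = 2.2·exp(−0.24·0.3946) = 2.2·0.9096 = 2.001 mg/L.

2.00 mg/L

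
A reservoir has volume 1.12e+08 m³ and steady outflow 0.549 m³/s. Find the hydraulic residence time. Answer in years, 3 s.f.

6.46 yr

Q = 0.549 m³/s × 3.156e+07 s/yr = 1.733e+07 m³/yr.
Hydraulic residence time τ = V/Q = 1.12e+08/1.733e+07 = 6.465 yr.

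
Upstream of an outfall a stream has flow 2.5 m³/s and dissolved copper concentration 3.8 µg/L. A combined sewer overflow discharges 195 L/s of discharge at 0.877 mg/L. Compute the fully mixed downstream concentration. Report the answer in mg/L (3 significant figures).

195 L/s = 0.195 m³/s.
3.8 µg/L = 0.0038 mg/L.
Flow-weighted mixing gives C = (0.195·0.877 + 2.5·0.0038) / (0.195 + 2.5) = 0.1805/2.695 = 0.06698 mg/L.

0.0670 mg/L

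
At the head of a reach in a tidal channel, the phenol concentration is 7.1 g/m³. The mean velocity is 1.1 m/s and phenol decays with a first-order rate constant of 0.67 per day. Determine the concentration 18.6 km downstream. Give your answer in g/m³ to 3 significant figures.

6.23 g/m³

Travel time t = 18.6 km / 1.1 m/s = 1.86e+04/1.1 = 1.691e+04 s = 0.1957 d.
First-order decay: C = 7.1·exp(−0.67·0.1957) = 7.1·0.8771 = 6.227 g/m³.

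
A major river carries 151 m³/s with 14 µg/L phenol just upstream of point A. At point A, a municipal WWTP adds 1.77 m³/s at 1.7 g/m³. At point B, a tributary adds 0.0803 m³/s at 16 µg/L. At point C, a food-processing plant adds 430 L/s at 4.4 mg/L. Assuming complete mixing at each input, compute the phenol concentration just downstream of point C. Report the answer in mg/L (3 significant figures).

0.0458 mg/L

14 µg/L = 0.014 mg/L.
After input A: C = (151·0.014 + 1.77·1.7) / 152.8 = 0.03353 mg/L.
16 µg/L = 0.016 mg/L.
After input B: C = (152.8·0.03353 + 0.0803·0.016) / 152.9 = 0.03352 mg/L.
430 L/s = 0.43 m³/s.
After input C: C = (152.9·0.03352 + 0.43·4.4) / 153.3 = 0.04577 mg/L.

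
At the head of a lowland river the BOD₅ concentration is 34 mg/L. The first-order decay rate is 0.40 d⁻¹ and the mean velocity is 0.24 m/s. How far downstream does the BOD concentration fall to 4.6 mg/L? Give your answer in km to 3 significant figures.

104 km

From C = C₀·e^(−kt), t = ln(C₀/C)/k = ln(34/4.6)/0.40 = 2/0.40 = 5.001 d.
Distance = v·t = 0.24 m/s × 4.321e+05 s = 1.037e+05 m = 103.7 km.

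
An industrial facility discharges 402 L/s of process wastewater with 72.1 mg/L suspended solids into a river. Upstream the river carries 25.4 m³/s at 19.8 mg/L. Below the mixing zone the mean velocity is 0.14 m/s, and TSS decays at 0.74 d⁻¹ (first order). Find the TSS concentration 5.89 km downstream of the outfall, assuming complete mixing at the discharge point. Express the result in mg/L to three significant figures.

14.4 mg/L

402 L/s = 0.402 m³/s.
After complete mixing, C₀ = (0.402·72.1 + 25.4·19.8) / 25.8 = 20.61 mg/L.
Travel time t = 5890 m / 0.14 m/s = 4.207e+04 s = 0.4869 d.
C = 20.61·exp(−0.74·0.4869) = 20.61·0.6974 = 14.38 mg/L.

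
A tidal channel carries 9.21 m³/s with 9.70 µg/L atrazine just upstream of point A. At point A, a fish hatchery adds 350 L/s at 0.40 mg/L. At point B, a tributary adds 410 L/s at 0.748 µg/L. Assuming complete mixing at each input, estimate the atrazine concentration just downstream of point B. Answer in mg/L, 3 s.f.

0.0230 mg/L

9.70 µg/L = 0.0097 mg/L.
350 L/s = 0.35 m³/s.
After input A: C = (9.21·0.0097 + 0.35·0.4) / 9.56 = 0.02399 mg/L.
410 L/s = 0.41 m³/s.
0.748 µg/L = 0.000748 mg/L.
After input B: C = (9.56·0.02399 + 0.41·0.000748) / 9.97 = 0.02303 mg/L.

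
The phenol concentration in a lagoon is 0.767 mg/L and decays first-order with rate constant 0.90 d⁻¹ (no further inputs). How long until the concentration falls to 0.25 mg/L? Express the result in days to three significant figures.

1.25 d

t = ln(C₀/C)/k = ln(0.767/0.25)/0.90 = 1.121/0.90 = 1.246 d.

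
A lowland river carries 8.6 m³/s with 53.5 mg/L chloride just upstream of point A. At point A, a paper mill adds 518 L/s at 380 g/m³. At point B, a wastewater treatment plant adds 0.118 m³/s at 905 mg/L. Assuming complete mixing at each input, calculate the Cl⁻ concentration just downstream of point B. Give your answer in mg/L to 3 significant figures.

82.7 mg/L

518 L/s = 0.518 m³/s.
After input A: C = (8.6·53.5 + 0.518·380) / 9.118 = 72.05 mg/L.
After input B: C = (9.118·72.05 + 0.118·905) / 9.236 = 82.69 mg/L.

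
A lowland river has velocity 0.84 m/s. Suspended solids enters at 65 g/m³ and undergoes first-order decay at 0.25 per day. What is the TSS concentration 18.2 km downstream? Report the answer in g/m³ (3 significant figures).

61.1 g/m³

Travel time t = 18.2 km / 0.84 m/s = 1.82e+04/0.84 = 2.167e+04 s = 0.2508 d.
First-order decay: C = 65·exp(−0.25·0.2508) = 65·0.9392 = 61.05 g/m³.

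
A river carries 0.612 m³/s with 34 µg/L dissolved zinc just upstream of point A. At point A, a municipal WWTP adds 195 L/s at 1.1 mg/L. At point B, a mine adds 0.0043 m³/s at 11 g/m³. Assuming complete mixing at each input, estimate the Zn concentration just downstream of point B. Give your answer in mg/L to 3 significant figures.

0.348 mg/L

34 µg/L = 0.034 mg/L.
195 L/s = 0.195 m³/s.
After input A: C = (0.612·0.034 + 0.195·1.1) / 0.807 = 0.2916 mg/L.
After input B: C = (0.807·0.2916 + 0.0043·11) / 0.8113 = 0.3483 mg/L.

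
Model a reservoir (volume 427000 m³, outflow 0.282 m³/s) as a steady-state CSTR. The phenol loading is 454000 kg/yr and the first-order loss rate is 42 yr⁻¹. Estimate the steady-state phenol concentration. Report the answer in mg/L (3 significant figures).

Outflow Q = 0.282 m³/s × 3.156e+07 s/yr = 8.899e+06 m³/yr.
Steady-state CSTR mass balance: W = Q·C + k·V·C, so C = W/(Q + kV).
Q + kV = 8.899e+06 + 42·427000 = 2.683e+07 m³/yr.
C = 454000/2.683e+07 = 0.01692 kg/m³ = 16.92 mg/L.

16.9 mg/L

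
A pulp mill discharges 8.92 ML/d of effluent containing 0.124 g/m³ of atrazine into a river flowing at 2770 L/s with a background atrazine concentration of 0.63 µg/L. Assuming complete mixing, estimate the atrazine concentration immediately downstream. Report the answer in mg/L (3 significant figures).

0.00506 mg/L

8.92 ML/d = 0.1032 m³/s.
2770 L/s = 2.77 m³/s.
0.63 µg/L = 0.00063 mg/L.
Conservation of mass across the mixing zone: C = (0.1032·0.124 + 2.77·0.00063) / (0.1032 + 2.77) = 0.01455/2.873 = 0.005063 mg/L.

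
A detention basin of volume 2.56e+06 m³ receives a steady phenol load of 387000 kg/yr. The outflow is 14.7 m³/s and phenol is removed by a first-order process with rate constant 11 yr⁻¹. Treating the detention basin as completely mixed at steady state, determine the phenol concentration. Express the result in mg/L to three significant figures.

0.786 mg/L

Outflow Q = 14.7 m³/s × 3.156e+07 s/yr = 4.639e+08 m³/yr.
Steady-state CSTR mass balance: W = Q·C + k·V·C, so C = W/(Q + kV).
Q + kV = 4.639e+08 + 11·2.56e+06 = 4.921e+08 m³/yr.
C = 387000/4.921e+08 = 0.0007865 kg/m³ = 0.7865 mg/L.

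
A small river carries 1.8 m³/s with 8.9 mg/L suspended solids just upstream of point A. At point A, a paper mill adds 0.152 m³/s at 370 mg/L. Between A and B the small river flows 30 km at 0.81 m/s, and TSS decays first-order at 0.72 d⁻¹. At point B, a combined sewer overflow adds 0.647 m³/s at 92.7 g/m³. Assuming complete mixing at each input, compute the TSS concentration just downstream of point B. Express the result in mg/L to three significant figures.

After input A: C = (1.8·8.9 + 0.152·370) / 1.952 = 37.02 mg/L.
Over the 30 km reach to input B (t = 3.704e+04 s = 0.4287 d), decay gives C = 37.02·exp(−0.72·0.4287) = 27.19 mg/L.
After input B: C = (1.952·27.19 + 0.647·92.7) / 2.599 = 43.5 mg/L.

43.5 mg/L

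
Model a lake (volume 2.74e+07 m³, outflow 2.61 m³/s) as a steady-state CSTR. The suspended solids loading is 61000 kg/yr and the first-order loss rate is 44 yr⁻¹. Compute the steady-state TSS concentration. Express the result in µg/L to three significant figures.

Outflow Q = 2.61 m³/s × 3.156e+07 s/yr = 8.237e+07 m³/yr.
Steady-state CSTR mass balance: W = Q·C + k·V·C, so C = W/(Q + kV).
Q + kV = 8.237e+07 + 44·2.74e+07 = 1.288e+09 m³/yr.
C = 61000/1.288e+09 = 4.736e-05 kg/m³ = 0.04736 mg/L = 47.36 µg/L.

47.4 µg/L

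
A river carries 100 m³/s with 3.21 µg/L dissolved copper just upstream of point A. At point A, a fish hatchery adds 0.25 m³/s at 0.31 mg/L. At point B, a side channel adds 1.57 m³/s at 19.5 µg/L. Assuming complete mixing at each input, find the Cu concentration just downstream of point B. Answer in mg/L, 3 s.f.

0.00421 mg/L

3.21 µg/L = 0.00321 mg/L.
After input A: C = (100·0.00321 + 0.25·0.31) / 100.2 = 0.003975 mg/L.
19.5 µg/L = 0.0195 mg/L.
After input B: C = (100.2·0.003975 + 1.57·0.0195) / 101.8 = 0.004214 mg/L.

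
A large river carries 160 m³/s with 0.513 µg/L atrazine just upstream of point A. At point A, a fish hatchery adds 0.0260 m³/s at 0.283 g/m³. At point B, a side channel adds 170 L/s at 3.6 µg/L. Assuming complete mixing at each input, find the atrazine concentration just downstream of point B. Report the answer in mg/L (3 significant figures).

0.000562 mg/L

0.513 µg/L = 0.000513 mg/L.
After input A: C = (160·0.000513 + 0.026·0.283) / 160 = 0.0005589 mg/L.
170 L/s = 0.17 m³/s.
3.6 µg/L = 0.0036 mg/L.
After input B: C = (160·0.0005589 + 0.17·0.0036) / 160.2 = 0.0005621 mg/L.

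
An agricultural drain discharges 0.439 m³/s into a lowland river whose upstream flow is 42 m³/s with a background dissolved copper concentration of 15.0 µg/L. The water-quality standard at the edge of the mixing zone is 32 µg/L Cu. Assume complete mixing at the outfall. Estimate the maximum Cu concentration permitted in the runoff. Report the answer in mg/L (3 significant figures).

15.0 µg/L = 0.015 mg/L.
32 µg/L = 0.032 mg/L.
Mass balance: 0.032·42.44 = 0.439·Cₑ + 42·0.015.
Cₑ = (1.358 − 0.63) / 0.439 = 1.658 mg/L.

1.66 mg/L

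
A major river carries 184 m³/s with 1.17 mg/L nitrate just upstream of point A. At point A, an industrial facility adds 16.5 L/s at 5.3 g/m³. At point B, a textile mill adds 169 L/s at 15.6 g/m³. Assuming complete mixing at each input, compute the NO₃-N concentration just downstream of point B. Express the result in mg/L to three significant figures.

1.18 mg/L

16.5 L/s = 0.0165 m³/s.
After input A: C = (184·1.17 + 0.0165·5.3) / 184 = 1.17 mg/L.
169 L/s = 0.169 m³/s.
After input B: C = (184·1.17 + 0.169·15.6) / 184.2 = 1.184 mg/L.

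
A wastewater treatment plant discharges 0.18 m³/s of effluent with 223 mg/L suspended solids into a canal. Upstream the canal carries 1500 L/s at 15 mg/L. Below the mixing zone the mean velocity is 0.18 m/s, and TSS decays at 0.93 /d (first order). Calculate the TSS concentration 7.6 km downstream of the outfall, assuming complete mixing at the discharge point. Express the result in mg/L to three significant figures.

1500 L/s = 1.5 m³/s.
After complete mixing, C₀ = (0.18·223 + 1.5·15) / 1.68 = 37.29 mg/L.
Travel time t = 7600 m / 0.18 m/s = 4.222e+04 s = 0.4887 d.
C = 37.29·exp(−0.93·0.4887) = 37.29·0.6348 = 23.67 mg/L.

23.7 mg/L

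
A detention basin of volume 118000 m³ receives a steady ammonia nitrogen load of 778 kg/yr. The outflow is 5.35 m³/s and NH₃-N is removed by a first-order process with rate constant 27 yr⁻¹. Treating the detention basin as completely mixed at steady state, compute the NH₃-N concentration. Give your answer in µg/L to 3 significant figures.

Outflow Q = 5.35 m³/s × 3.156e+07 s/yr = 1.688e+08 m³/yr.
Steady-state CSTR mass balance: W = Q·C + k·V·C, so C = W/(Q + kV).
Q + kV = 1.688e+08 + 27·118000 = 1.72e+08 m³/yr.
C = 778/1.72e+08 = 4.523e-06 kg/m³ = 0.004523 mg/L = 4.523 µg/L.

4.52 µg/L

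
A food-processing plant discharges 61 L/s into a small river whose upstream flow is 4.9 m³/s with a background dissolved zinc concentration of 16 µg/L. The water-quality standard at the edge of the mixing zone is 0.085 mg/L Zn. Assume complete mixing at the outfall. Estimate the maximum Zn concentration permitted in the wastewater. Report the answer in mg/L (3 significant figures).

61 L/s = 0.061 m³/s.
16 µg/L = 0.016 mg/L.
Mass balance: 0.085·4.961 = 0.061·Cₑ + 4.9·0.016.
Cₑ = (0.4217 − 0.0784) / 0.061 = 5.628 mg/L.

5.63 mg/L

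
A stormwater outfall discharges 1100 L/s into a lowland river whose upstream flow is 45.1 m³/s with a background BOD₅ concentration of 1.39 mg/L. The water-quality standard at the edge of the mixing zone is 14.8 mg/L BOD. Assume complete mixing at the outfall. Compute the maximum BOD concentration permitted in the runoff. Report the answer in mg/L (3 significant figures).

1100 L/s = 1.1 m³/s.
Mass balance: 14.8·46.2 = 1.1·Cₑ + 45.1·1.39.
Cₑ = (683.8 − 62.69) / 1.1 = 564.6 mg/L.

565 mg/L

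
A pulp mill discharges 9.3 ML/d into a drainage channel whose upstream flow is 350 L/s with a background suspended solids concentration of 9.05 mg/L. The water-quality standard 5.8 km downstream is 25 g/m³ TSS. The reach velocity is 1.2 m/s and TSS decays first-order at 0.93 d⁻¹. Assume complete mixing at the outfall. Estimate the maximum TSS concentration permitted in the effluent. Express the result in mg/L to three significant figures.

9.3 ML/d = 0.1076 m³/s.
350 L/s = 0.35 m³/s.
Travel time to the compliance point: t = 5800/1.2 = 4833 s = 0.05594 d; decay factor exp(−0.93·0.05594) = 0.9493.
So the concentration just after mixing may be at most 25/0.9493 = 26.34 mg/L.
Mass balance: 26.34·0.4576 = 0.1076·Cₑ + 0.35·9.05.
Cₑ = (12.05 − 3.168) / 0.1076 = 82.54 mg/L.

82.5 mg/L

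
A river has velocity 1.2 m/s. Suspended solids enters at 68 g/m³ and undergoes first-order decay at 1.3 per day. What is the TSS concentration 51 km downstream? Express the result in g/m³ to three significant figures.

Travel time t = 51 km / 1.2 m/s = 5.1e+04/1.2 = 4.25e+04 s = 0.4919 d.
First-order decay: C = 68·exp(−1.3·0.4919) = 68·0.5276 = 35.87 g/m³.

35.9 g/m³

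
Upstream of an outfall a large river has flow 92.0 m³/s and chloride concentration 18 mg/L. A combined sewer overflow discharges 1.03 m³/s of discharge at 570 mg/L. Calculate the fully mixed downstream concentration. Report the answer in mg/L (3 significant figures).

Flow-weighted mixing gives C = (1.03·570 + 92·18) / (1.03 + 92) = 2243/93.03 = 24.11 mg/L.

24.1 mg/L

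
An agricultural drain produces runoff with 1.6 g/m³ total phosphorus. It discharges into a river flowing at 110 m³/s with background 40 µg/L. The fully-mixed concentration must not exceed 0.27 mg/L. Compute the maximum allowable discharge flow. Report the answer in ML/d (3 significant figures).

40 µg/L = 0.04 mg/L.
Mass balance at complete mixing: C_std·(Q_w + Q_r) = Q_w·C_e + Q_r·C_b.
Rearranging, Q_w = Q_r·(C_std − C_b)/(C_e − C_std) = 110·(0.27 − 0.04) / (1.6 − 0.27) = 19.02 m³/s.
= 1644 ML/d.

1640 ML/d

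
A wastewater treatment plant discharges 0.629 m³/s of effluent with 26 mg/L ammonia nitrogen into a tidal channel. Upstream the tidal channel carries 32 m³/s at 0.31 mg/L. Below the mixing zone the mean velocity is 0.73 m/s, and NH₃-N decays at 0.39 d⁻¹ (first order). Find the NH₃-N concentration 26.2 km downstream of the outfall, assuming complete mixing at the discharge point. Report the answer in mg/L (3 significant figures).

After complete mixing, C₀ = (0.629·26 + 32·0.31) / 32.63 = 0.8052 mg/L.
Travel time t = 2.62e+04 m / 0.73 m/s = 3.589e+04 s = 0.4154 d.
C = 0.8052·exp(−0.39·0.4154) = 0.8052·0.8504 = 0.6848 mg/L.

0.685 mg/L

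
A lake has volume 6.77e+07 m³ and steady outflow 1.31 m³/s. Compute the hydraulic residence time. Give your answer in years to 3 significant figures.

Q = 1.31 m³/s × 3.156e+07 s/yr = 4.134e+07 m³/yr.
Hydraulic residence time τ = V/Q = 6.77e+07/4.134e+07 = 1.638 yr.

1.64 yr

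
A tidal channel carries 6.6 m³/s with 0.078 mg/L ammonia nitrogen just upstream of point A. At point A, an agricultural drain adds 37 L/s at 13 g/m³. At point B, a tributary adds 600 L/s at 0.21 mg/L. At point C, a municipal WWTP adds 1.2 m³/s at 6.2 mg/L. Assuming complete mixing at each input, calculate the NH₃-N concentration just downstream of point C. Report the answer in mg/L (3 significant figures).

37 L/s = 0.037 m³/s.
After input A: C = (6.6·0.078 + 0.037·13) / 6.637 = 0.15 mg/L.
600 L/s = 0.6 m³/s.
After input B: C = (6.637·0.15 + 0.6·0.21) / 7.237 = 0.155 mg/L.
After input C: C = (7.237·0.155 + 1.2·6.2) / 8.437 = 1.015 mg/L.

1.01 mg/L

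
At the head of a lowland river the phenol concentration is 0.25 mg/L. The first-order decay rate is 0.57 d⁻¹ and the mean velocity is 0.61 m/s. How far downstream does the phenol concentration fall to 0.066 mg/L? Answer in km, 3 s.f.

123 km

From C = C₀·e^(−kt), t = ln(C₀/C)/k = ln(0.25/0.066)/0.57 = 1.332/0.57 = 2.337 d.
Distance = v·t = 0.61 m/s × 2.019e+05 s = 1.231e+05 m = 123.1 km.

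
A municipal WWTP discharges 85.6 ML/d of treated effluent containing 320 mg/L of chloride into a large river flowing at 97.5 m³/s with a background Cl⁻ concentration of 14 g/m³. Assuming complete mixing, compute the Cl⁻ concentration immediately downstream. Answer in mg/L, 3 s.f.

85.6 ML/d = 0.9907 m³/s.
By mass balance at complete mixing, C = (0.9907·320 + 97.5·14) / (0.9907 + 97.5) = 1682/98.49 = 17.08 mg/L.

17.1 mg/L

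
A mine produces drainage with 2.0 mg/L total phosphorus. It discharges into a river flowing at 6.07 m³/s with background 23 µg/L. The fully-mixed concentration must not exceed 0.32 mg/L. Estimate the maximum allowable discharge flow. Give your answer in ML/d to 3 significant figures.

23 µg/L = 0.023 mg/L.
Mass balance at complete mixing: C_std·(Q_w + Q_r) = Q_w·C_e + Q_r·C_b.
Rearranging, Q_w = Q_r·(C_std − C_b)/(C_e − C_std) = 6.07·(0.32 − 0.023) / (2 − 0.32) = 1.073 m³/s.
= 92.71 ML/d.

92.7 ML/d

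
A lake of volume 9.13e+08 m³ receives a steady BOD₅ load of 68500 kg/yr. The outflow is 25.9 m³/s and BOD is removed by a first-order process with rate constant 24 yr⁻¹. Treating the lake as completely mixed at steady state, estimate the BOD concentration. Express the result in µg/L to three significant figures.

Outflow Q = 25.9 m³/s × 3.156e+07 s/yr = 8.173e+08 m³/yr.
Steady-state CSTR mass balance: W = Q·C + k·V·C, so C = W/(Q + kV).
Q + kV = 8.173e+08 + 24·9.13e+08 = 2.273e+10 m³/yr.
C = 68500/2.273e+10 = 3.014e-06 kg/m³ = 0.003014 mg/L = 3.014 µg/L.

3.01 µg/L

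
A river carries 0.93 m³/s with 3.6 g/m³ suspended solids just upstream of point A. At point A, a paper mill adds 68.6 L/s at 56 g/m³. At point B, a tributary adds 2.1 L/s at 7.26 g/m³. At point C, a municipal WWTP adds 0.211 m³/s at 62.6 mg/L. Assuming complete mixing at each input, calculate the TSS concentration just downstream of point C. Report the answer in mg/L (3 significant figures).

16.8 mg/L

68.6 L/s = 0.0686 m³/s.
After input A: C = (0.93·3.6 + 0.0686·56) / 0.9986 = 7.2 mg/L.
2.1 L/s = 0.0021 m³/s.
After input B: C = (0.9986·7.2 + 0.0021·7.26) / 1.001 = 7.2 mg/L.
After input C: C = (1.001·7.2 + 0.211·62.6) / 1.212 = 16.85 mg/L.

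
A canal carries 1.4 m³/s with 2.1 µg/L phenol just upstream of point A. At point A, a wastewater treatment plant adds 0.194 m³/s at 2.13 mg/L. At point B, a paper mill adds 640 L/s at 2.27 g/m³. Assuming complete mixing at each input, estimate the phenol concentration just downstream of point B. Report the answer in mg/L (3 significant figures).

2.1 µg/L = 0.0021 mg/L.
After input A: C = (1.4·0.0021 + 0.194·2.13) / 1.594 = 0.2611 mg/L.
640 L/s = 0.64 m³/s.
After input B: C = (1.594·0.2611 + 0.64·2.27) / 2.234 = 0.8366 mg/L.

0.837 mg/L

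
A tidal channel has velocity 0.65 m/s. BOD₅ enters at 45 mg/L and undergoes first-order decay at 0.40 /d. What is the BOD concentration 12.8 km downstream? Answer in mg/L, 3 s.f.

41.1 mg/L

Travel time t = 12.8 km / 0.65 m/s = 1.28e+04/0.65 = 1.969e+04 s = 0.2279 d.
First-order decay: C = 45·exp(−0.40·0.2279) = 45·0.9129 = 41.08 mg/L.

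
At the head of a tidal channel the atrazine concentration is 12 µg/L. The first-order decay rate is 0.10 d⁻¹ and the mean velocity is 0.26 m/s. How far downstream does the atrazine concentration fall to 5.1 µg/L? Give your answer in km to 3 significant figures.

From C = C₀·e^(−kt), t = ln(C₀/C)/k = ln(12/5.1)/0.10 = 0.8557/0.10 = 8.557 d.
Distance = v·t = 0.26 m/s × 7.393e+05 s = 1.922e+05 m = 192.2 km.

192 km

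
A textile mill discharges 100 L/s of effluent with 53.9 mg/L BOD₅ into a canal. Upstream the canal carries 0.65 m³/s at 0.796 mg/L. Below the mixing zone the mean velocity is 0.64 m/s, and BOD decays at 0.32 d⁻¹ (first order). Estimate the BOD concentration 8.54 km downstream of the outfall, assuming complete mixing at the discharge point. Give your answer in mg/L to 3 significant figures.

100 L/s = 0.1 m³/s.
After complete mixing, C₀ = (0.1·53.9 + 0.65·0.796) / 0.75 = 7.877 mg/L.
Travel time t = 8540 m / 0.64 m/s = 1.334e+04 s = 0.1544 d.
C = 7.877·exp(−0.32·0.1544) = 7.877·0.9518 = 7.497 mg/L.

7.50 mg/L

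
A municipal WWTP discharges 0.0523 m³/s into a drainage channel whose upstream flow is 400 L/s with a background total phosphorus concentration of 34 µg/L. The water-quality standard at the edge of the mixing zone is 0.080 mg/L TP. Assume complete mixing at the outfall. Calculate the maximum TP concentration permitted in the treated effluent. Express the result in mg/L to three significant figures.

0.432 mg/L

400 L/s = 0.4 m³/s.
34 µg/L = 0.034 mg/L.
Mass balance: 0.08·0.4523 = 0.0523·Cₑ + 0.4·0.034.
Cₑ = (0.03618 − 0.0136) / 0.0523 = 0.4318 mg/L.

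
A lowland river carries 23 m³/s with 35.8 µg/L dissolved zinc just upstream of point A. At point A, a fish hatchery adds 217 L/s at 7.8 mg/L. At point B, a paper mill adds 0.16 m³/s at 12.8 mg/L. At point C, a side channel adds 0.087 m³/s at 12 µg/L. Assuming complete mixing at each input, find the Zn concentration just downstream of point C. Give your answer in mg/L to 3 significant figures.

0.195 mg/L

35.8 µg/L = 0.0358 mg/L.
217 L/s = 0.217 m³/s.
After input A: C = (23·0.0358 + 0.217·7.8) / 23.22 = 0.1084 mg/L.
After input B: C = (23.22·0.1084 + 0.16·12.8) / 23.38 = 0.1952 mg/L.
12 µg/L = 0.012 mg/L.
After input C: C = (23.38·0.1952 + 0.087·0.012) / 23.46 = 0.1946 mg/L.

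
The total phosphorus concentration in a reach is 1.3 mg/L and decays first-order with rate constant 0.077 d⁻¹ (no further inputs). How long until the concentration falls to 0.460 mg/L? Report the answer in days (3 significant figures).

t = ln(C₀/C)/k = ln(1.3/0.460)/0.077 = 1.039/0.077 = 13.49 d.

13.5 d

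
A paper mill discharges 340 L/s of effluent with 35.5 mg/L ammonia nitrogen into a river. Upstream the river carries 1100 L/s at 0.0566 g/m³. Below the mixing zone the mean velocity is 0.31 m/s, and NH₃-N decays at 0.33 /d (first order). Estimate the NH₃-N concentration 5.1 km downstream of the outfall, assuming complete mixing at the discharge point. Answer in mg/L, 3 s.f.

340 L/s = 0.34 m³/s.
1100 L/s = 1.1 m³/s.
After complete mixing, C₀ = (0.34·35.5 + 1.1·0.0566) / 1.44 = 8.425 mg/L.
Travel time t = 5100 m / 0.31 m/s = 1.645e+04 s = 0.1904 d.
C = 8.425·exp(−0.33·0.1904) = 8.425·0.9391 = 7.912 mg/L.

7.91 mg/L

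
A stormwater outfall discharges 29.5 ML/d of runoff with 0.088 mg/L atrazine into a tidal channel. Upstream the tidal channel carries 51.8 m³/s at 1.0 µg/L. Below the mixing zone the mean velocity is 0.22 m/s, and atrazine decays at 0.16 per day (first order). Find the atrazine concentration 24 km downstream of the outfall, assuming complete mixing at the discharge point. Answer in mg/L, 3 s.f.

29.5 ML/d = 0.3414 m³/s.
1.0 µg/L = 0.001 mg/L.
After complete mixing, C₀ = (0.3414·0.088 + 51.8·0.001) / 52.14 = 0.00157 mg/L.
Travel time t = 2.4e+04 m / 0.22 m/s = 1.091e+05 s = 1.263 d.
C = 0.00157·exp(−0.16·1.263) = 0.00157·0.8171 = 0.001283 mg/L.

0.00128 mg/L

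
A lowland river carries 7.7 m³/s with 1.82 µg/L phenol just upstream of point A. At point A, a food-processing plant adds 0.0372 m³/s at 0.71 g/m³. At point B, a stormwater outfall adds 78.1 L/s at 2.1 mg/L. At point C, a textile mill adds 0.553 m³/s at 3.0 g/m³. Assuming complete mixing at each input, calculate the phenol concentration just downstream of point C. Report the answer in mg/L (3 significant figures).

1.82 µg/L = 0.00182 mg/L.
After input A: C = (7.7·0.00182 + 0.0372·0.71) / 7.737 = 0.005225 mg/L.
78.1 L/s = 0.0781 m³/s.
After input B: C = (7.737·0.005225 + 0.0781·2.1) / 7.815 = 0.02616 mg/L.
After input C: C = (7.815·0.02616 + 0.553·3) / 8.368 = 0.2227 mg/L.

0.223 mg/L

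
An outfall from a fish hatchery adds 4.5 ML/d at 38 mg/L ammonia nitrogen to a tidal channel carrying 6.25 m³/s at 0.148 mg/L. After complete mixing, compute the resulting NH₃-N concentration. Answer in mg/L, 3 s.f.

4.5 ML/d = 0.05208 m³/s.
Flow-weighted mixing gives C = (0.05208·38 + 6.25·0.148) / (0.05208 + 6.25) = 2.904/6.302 = 0.4608 mg/L.

0.461 mg/L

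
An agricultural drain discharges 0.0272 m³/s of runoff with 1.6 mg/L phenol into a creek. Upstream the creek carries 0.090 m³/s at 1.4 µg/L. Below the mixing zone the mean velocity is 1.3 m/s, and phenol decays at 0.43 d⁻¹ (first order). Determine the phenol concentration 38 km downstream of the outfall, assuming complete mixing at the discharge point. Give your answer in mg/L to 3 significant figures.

1.4 µg/L = 0.0014 mg/L.
After complete mixing, C₀ = (0.0272·1.6 + 0.09·0.0014) / 0.1172 = 0.3724 mg/L.
Travel time t = 3.8e+04 m / 1.3 m/s = 2.923e+04 s = 0.3383 d.
C = 0.3724·exp(−0.43·0.3383) = 0.3724·0.8646 = 0.322 mg/L.

0.322 mg/L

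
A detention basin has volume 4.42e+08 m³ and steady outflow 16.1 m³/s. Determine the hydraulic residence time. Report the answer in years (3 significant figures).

Q = 16.1 m³/s × 3.156e+07 s/yr = 5.081e+08 m³/yr.
Hydraulic residence time τ = V/Q = 4.42e+08/5.081e+08 = 0.8699 yr.

0.870 yr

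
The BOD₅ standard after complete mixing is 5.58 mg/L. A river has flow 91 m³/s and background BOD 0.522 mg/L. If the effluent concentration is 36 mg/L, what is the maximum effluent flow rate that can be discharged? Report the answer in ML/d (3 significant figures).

Mass balance at complete mixing: C_std·(Q_w + Q_r) = Q_w·C_e + Q_r·C_b.
Rearranging, Q_w = Q_r·(C_std − C_b)/(C_e − C_std) = 91·(5.58 − 0.522) / (36 − 5.58) = 15.13 m³/s.
= 1307 ML/d.

1310 ML/d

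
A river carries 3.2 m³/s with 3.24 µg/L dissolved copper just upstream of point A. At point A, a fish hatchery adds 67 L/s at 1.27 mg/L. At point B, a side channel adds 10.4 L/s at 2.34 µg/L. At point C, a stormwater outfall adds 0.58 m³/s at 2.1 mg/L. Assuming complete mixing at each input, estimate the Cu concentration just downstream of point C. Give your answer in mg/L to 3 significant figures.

3.24 µg/L = 0.00324 mg/L.
67 L/s = 0.067 m³/s.
After input A: C = (3.2·0.00324 + 0.067·1.27) / 3.267 = 0.02922 mg/L.
10.4 L/s = 0.0104 m³/s.
2.34 µg/L = 0.00234 mg/L.
After input B: C = (3.267·0.02922 + 0.0104·0.00234) / 3.277 = 0.02913 mg/L.
After input C: C = (3.277·0.02913 + 0.58·2.1) / 3.857 = 0.3405 mg/L.

0.341 mg/L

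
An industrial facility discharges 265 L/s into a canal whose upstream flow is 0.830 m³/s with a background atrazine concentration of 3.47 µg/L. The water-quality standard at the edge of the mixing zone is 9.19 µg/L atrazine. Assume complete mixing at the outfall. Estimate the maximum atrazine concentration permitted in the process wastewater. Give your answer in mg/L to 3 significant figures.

0.0271 mg/L

265 L/s = 0.265 m³/s.
3.47 µg/L = 0.00347 mg/L.
9.19 µg/L = 0.00919 mg/L.
Mass balance: 0.00919·1.095 = 0.265·Cₑ + 0.83·0.00347.
Cₑ = (0.01006 − 0.00288) / 0.265 = 0.02711 mg/L.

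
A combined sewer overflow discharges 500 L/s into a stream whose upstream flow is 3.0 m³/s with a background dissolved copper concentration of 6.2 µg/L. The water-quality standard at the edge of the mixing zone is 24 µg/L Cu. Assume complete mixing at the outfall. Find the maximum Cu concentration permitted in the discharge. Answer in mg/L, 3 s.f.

0.131 mg/L

500 L/s = 0.5 m³/s.
6.2 µg/L = 0.0062 mg/L.
24 µg/L = 0.024 mg/L.
Mass balance: 0.024·3.5 = 0.5·Cₑ + 3·0.0062.
Cₑ = (0.084 − 0.0186) / 0.5 = 0.1308 mg/L.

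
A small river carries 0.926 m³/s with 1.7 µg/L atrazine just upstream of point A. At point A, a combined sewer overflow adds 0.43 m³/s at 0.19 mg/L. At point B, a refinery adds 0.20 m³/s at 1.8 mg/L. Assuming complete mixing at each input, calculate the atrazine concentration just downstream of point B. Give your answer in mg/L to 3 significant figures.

1.7 µg/L = 0.0017 mg/L.
After input A: C = (0.926·0.0017 + 0.43·0.19) / 1.356 = 0.06141 mg/L.
After input B: C = (1.356·0.06141 + 0.2·1.8) / 1.556 = 0.2849 mg/L.

0.285 mg/L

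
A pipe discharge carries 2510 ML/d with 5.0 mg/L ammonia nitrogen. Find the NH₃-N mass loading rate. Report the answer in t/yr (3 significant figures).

4580 t/yr

2510 ML/d = 29.05 m³/s.
Mass flux = Q·C = 29.05 m³/s × 5 g/m³ = 145.3 g/s.
= 145.3 g/s × 31.56 = 4584 t/yr.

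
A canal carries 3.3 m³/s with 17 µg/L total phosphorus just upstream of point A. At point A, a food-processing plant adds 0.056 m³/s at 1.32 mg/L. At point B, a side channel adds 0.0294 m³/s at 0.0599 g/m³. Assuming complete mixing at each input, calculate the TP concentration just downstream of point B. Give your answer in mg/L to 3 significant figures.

0.0389 mg/L

17 µg/L = 0.017 mg/L.
After input A: C = (3.3·0.017 + 0.056·1.32) / 3.356 = 0.03874 mg/L.
After input B: C = (3.356·0.03874 + 0.0294·0.0599) / 3.385 = 0.03893 mg/L.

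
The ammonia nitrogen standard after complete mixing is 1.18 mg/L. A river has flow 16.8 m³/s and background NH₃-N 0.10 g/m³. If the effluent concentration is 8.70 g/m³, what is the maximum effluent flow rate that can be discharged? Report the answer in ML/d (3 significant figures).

208 ML/d

Mass balance at complete mixing: C_std·(Q_w + Q_r) = Q_w·C_e + Q_r·C_b.
Rearranging, Q_w = Q_r·(C_std − C_b)/(C_e − C_std) = 16.8·(1.18 − 0.1) / (8.7 − 1.18) = 2.413 m³/s.
= 208.5 ML/d.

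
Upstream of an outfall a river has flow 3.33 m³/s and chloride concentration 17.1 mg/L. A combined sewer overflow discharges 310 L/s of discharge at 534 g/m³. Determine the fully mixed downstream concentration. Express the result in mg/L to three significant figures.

310 L/s = 0.31 m³/s.
Flow-weighted mixing gives C = (0.31·534 + 3.33·17.1) / (0.31 + 3.33) = 222.5/3.64 = 61.12 mg/L.

61.1 mg/L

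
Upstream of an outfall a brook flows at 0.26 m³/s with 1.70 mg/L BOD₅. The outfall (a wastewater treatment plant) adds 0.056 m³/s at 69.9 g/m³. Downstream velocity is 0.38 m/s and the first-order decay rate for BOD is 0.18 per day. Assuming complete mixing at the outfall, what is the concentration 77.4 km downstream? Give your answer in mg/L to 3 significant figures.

After complete mixing, C₀ = (0.056·69.9 + 0.26·1.7) / 0.316 = 13.79 mg/L.
Travel time t = 7.74e+04 m / 0.38 m/s = 2.037e+05 s = 2.357 d.
C = 13.79·exp(−0.18·2.357) = 13.79·0.6542 = 9.019 mg/L.

9.02 mg/L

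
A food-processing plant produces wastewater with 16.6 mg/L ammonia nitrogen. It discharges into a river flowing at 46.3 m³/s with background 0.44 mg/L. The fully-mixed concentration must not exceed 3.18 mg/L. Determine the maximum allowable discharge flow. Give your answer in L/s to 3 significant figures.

Mass balance at complete mixing: C_std·(Q_w + Q_r) = Q_w·C_e + Q_r·C_b.
Rearranging, Q_w = Q_r·(C_std − C_b)/(C_e − C_std) = 46.3·(3.18 − 0.44) / (16.6 − 3.18) = 9.453 m³/s.
= 9453 L/s.

9450 L/s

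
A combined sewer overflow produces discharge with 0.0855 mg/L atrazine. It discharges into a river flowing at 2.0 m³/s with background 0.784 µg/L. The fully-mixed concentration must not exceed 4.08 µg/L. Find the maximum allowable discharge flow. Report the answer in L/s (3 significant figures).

0.784 µg/L = 0.000784 mg/L.
4.08 µg/L = 0.00408 mg/L.
Mass balance at complete mixing: C_std·(Q_w + Q_r) = Q_w·C_e + Q_r·C_b.
Rearranging, Q_w = Q_r·(C_std − C_b)/(C_e − C_std) = 2.0·(0.00408 − 0.000784) / (0.0855 − 0.00408) = 0.08096 m³/s.
= 80.96 L/s.

81.0 L/s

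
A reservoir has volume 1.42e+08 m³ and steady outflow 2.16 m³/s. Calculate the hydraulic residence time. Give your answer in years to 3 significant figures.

2.08 yr

Q = 2.16 m³/s × 3.156e+07 s/yr = 6.816e+07 m³/yr.
Hydraulic residence time τ = V/Q = 1.42e+08/6.816e+07 = 2.083 yr.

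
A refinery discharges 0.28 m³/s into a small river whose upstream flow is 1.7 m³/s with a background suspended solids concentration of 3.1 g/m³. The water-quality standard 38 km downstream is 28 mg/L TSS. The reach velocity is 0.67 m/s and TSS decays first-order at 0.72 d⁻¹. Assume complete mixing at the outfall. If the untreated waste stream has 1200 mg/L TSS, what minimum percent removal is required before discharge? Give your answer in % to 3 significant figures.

75.1 %

Travel time to the compliance point: t = 3.8e+04/0.67 = 5.672e+04 s = 0.6564 d; decay factor exp(−0.72·0.6564) = 0.6234.
So the concentration just after mixing may be at most 28/0.6234 = 44.92 mg/L.
Mass balance: 44.92·1.98 = 0.28·Cₑ + 1.7·3.1.
Cₑ = (88.94 − 5.27) / 0.28 = 298.8 mg/L.
Required removal = 1 − 298.8/1200 = 75.1 %.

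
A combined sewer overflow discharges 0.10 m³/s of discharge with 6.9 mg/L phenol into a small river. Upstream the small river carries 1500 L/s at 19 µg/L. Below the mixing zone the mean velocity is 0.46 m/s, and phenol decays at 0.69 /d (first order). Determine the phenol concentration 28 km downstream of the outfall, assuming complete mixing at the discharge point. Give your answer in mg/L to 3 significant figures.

0.276 mg/L

1500 L/s = 1.5 m³/s.
19 µg/L = 0.019 mg/L.
After complete mixing, C₀ = (0.1·6.9 + 1.5·0.019) / 1.6 = 0.4491 mg/L.
Travel time t = 2.8e+04 m / 0.46 m/s = 6.087e+04 s = 0.7045 d.
C = 0.4491·exp(−0.69·0.7045) = 0.4491·0.615 = 0.2762 mg/L.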